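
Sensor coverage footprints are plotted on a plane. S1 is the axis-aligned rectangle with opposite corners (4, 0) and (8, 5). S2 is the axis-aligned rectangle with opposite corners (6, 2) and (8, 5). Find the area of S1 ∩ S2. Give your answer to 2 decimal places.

|S1∩S2|: x∈[6,8], y∈[2,5] → 2·3 = 6.

6.00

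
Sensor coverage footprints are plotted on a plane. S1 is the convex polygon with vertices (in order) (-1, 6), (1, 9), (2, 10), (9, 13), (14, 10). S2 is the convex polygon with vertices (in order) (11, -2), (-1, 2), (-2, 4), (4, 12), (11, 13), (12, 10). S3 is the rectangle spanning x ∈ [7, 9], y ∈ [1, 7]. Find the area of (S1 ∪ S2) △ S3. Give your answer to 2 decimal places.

132.78

|S1 ∪ S2| = 144.7805.
|(S1 ∪ S2) ∩ S3| = 12.
|(S1 ∪ S2) △ S3| = 144.7805 + 12 − 24 = 132.78.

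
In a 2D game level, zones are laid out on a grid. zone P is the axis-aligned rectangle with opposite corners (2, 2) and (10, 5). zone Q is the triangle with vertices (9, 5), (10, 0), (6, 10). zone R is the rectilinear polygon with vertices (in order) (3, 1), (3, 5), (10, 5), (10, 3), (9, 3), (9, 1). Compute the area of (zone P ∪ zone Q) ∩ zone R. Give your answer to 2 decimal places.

The region (zone P ∪ zone Q) ∩ zone R is the polygon with vertices (10,3), (9,3), (9,2), (3,2), (3,5), (8,5), (9,5), (10,5).
By the shoelace formula its area is 20.00.

20.00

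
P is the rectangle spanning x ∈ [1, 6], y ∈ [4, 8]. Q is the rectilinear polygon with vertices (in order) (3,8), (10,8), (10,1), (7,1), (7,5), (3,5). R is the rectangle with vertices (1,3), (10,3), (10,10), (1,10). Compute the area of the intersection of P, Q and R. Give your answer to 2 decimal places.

The intersection is the polygon with vertices (3,5), (3,8), (6,8), (6,5).
By the shoelace formula its area is 9.00.

9.00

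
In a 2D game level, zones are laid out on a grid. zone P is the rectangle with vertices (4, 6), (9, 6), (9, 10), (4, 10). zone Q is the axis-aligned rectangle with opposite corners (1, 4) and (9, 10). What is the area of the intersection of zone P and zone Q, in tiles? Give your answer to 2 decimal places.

20.00

|zone P∩zone Q|: x∈[4,9], y∈[6,10] → 5·4 = 20.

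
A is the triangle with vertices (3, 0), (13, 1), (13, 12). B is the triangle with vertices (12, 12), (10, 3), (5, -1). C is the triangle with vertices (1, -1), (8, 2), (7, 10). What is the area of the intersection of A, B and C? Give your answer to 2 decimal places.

The intersection is the polygon with vertices (7.739,4.087), (8,2), (6.2,1.229).
By the shoelace formula its area is 1.98.

1.98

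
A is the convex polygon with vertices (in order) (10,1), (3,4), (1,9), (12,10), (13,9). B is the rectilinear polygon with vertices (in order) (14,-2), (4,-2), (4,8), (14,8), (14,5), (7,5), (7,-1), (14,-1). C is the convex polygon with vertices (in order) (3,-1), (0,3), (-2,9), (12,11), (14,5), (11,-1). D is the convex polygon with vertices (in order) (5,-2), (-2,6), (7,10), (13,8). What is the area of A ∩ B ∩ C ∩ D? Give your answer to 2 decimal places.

29.45

The intersection is the polygon with vertices (12.625,8), (12.294,7.118), (10.6,5), (7,5), (7,2.286), (4,3.571), (4,8).
By the shoelace formula its area is 29.45.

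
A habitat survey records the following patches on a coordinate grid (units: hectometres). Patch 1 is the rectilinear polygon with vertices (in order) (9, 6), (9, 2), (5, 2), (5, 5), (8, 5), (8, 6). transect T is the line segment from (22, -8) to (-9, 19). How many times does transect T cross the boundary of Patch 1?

2

The segment meets the boundary at (7.074,5), (9,3.323).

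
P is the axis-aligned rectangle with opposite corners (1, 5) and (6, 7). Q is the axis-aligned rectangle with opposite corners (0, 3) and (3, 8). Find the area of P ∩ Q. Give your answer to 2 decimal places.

4.00

|P∩Q|: x∈[1,3], y∈[5,7] → 2·2 = 4.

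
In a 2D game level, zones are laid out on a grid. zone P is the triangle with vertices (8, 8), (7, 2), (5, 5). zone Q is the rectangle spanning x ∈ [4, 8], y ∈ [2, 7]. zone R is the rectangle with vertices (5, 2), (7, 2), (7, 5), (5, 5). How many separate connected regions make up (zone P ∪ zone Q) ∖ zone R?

(zone P ∪ zone Q) ∖ zone R is a single connected region.

1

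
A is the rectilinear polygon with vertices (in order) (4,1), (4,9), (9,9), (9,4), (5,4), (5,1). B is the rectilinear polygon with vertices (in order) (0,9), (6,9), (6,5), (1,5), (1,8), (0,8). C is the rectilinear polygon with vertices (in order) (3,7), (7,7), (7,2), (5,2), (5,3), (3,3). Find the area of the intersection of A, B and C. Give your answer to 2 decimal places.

The intersection is the polygon with vertices (6,5), (4,5), (4,7), (6,7).
By the shoelace formula its area is 4.00.

4.00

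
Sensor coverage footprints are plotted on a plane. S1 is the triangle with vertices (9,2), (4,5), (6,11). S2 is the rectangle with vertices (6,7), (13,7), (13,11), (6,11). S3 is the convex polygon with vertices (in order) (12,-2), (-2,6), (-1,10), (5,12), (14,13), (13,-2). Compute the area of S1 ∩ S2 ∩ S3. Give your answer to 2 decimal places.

The intersection is the polygon with vertices (6,7), (6,11), (7.333,7).
By the shoelace formula its area is 2.67.

2.67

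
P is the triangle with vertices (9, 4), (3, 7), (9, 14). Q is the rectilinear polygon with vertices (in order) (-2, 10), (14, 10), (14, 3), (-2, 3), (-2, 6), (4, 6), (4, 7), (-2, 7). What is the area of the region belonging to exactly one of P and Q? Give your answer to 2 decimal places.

90.21

|P| = 30, |Q| = 106, |P∩Q| = 22.8929.
|P △ Q| = |P| + |Q| − 2·|P∩Q| = 30 + 106 − 45.7857 = 90.21.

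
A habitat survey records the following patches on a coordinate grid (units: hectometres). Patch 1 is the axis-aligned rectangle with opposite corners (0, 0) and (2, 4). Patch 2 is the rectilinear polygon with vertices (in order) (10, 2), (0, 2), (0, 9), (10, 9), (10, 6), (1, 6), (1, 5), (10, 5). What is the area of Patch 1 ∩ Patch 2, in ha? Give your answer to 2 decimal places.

The intersection is the polygon with vertices (2,4), (2,2), (0,2), (0,4).
By the shoelace formula its area is 4.00.

4.00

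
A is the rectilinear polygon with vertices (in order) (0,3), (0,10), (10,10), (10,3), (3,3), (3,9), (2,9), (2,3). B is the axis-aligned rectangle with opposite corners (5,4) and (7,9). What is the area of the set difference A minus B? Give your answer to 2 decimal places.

|A| = 64, |A∩B| = 10.
|A ∖ B| = |A| − |A∩B| = 64 − 10 = 54.00.

54.00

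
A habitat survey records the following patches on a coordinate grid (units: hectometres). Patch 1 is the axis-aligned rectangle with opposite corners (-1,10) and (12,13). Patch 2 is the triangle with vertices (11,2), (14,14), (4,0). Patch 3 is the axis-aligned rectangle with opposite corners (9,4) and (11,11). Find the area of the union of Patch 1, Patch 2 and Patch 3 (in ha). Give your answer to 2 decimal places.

80.69

By inclusion–exclusion:
Individual areas: |Patch 1| = 39, |Patch 2| = 39, |Patch 3| = 14.
|Patch 1∩Patch 2| = 0.5143.
|Patch 1∩Patch 3|: x∈[9,11], y∈[10,11] → 2·1 = 2.
|Patch 2∩Patch 3| = 8.8.
|Patch 1∩Patch 2∩Patch 3| = 0.
|Patch 1 ∪ Patch 2 ∪ Patch 3| = 92 − 11.3143 + 0 = 80.69.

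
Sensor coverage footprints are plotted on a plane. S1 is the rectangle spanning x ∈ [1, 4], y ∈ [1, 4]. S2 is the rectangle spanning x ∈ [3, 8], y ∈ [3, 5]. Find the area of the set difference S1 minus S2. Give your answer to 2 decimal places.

|S1∩S2|: x∈[3,4], y∈[3,4] → 1·1 = 1.
|S1| = 9.
|S1 ∖ S2| = |S1| − |S1∩S2| = 9 − 1 = 8.00.

8.00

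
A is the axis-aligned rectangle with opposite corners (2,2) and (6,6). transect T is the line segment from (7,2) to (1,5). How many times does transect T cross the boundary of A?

2

The segment meets the boundary at (2,4.5), (6,2.5).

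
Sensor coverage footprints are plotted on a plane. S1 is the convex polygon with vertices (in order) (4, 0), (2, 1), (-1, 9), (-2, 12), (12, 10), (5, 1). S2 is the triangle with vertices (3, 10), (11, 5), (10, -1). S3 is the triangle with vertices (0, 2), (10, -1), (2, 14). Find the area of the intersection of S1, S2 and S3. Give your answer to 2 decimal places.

The intersection is the polygon with vertices (3,10), (4.7,8.938), (7.333,4), (7.05,3.636).
By the shoelace formula its area is 4.44.

4.44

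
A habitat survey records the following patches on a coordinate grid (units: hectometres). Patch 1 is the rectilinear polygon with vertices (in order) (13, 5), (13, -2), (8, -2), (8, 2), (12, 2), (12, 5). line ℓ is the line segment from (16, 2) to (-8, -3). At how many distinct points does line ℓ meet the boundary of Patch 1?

The segment meets the boundary at (8,0.333), (13,1.375).

2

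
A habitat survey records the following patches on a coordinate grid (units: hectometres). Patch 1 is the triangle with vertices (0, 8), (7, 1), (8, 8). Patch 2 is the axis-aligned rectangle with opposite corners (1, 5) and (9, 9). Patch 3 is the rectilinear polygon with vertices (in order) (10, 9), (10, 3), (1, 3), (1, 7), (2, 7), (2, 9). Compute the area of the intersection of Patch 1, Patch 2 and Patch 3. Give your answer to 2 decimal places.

17.36

The intersection is the polygon with vertices (8,8), (7.571,5), (3,5), (1,7), (2,7), (2,8).
By the shoelace formula its area is 17.36.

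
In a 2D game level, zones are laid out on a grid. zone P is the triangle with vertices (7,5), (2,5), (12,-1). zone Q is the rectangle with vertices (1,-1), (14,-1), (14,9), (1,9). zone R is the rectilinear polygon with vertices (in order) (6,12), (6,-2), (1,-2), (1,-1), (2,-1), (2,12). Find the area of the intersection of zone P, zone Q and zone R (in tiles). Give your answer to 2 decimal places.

The intersection is the polygon with vertices (6,5), (6,2.6), (2,5).
By the shoelace formula its area is 4.80.

4.80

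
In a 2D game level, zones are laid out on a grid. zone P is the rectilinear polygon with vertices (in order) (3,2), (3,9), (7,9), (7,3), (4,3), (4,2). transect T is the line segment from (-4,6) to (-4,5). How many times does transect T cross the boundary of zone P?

The segment lies entirely outside zone P and never meets its boundary.

0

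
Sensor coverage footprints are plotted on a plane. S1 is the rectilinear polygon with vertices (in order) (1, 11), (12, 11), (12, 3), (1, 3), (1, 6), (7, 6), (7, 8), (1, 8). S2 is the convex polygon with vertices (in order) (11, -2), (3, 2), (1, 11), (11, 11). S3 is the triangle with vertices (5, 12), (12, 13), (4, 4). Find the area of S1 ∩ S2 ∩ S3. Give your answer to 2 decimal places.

14.31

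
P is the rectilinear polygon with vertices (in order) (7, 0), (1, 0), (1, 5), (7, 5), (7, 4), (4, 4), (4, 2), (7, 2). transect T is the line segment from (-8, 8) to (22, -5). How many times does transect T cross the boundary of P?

The segment meets the boundary at (7,1.5), (5.846,2), (4,2.8), (1,4.1).

4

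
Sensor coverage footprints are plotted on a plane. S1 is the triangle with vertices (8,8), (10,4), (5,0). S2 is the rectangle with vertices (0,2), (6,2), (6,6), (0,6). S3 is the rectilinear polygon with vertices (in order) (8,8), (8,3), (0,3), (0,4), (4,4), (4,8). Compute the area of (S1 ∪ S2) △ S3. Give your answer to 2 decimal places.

32.54

|S1 ∪ S2| = 37.9167.
|(S1 ∪ S2) ∩ S3| = 14.6875.
|(S1 ∪ S2) △ S3| = 37.9167 + 24 − 29.375 = 32.54.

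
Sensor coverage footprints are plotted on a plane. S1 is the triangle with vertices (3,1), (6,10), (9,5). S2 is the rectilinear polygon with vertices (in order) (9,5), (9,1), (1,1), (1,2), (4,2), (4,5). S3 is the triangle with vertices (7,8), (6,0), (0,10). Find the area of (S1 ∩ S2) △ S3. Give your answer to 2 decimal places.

26.63

|S1 ∩ S2| = 8.6667.
|(S1 ∩ S2) ∩ S3| = 5.5203.
|(S1 ∩ S2) △ S3| = 8.6667 + 29 − 11.0406 = 26.63.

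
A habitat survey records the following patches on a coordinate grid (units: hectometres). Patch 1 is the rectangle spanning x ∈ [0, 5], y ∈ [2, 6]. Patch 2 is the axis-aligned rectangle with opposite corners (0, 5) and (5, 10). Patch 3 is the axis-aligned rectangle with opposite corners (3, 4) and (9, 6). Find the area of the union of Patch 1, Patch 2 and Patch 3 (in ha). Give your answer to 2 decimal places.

By inclusion–exclusion:
Individual areas: |Patch 1| = 20, |Patch 2| = 25, |Patch 3| = 12.
|Patch 1∩Patch 2|: x∈[0,5], y∈[5,6] → 5·1 = 5.
|Patch 1∩Patch 3|: x∈[3,5], y∈[4,6] → 2·2 = 4.
|Patch 2∩Patch 3|: x∈[3,5], y∈[5,6] → 2·1 = 2.
|Patch 1∩Patch 2∩Patch 3| = 2.
|Patch 1 ∪ Patch 2 ∪ Patch 3| = 57 − 11 + 2 = 48.00.

48.00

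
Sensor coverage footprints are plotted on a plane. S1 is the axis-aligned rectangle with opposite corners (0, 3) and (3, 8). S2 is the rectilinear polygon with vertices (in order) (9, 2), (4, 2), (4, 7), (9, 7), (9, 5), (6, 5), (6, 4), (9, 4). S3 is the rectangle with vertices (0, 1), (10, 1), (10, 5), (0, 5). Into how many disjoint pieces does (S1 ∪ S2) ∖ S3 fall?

(S1 ∪ S2) ∖ S3 splits into 2 disjoint pieces (area 9, area 10).

2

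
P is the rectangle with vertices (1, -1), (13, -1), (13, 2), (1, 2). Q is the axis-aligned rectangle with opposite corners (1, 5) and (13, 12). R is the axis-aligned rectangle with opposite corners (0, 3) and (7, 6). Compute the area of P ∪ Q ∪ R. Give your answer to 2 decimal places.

By inclusion–exclusion:
Individual areas: |P| = 36, |Q| = 84, |R| = 21.
|P∩Q| = 0 (no overlap).
|P∩R| = 0 (no overlap).
|Q∩R|: x∈[1,7], y∈[5,6] → 6·1 = 6.
|P∩Q∩R| = 0.
|P ∪ Q ∪ R| = 141 − 6 + 0 = 135.00.

135.00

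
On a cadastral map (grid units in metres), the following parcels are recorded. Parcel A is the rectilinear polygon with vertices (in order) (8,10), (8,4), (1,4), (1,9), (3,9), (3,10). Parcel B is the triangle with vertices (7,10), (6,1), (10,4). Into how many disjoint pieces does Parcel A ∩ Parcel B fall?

1

Parcel A ∩ Parcel B is a single connected region.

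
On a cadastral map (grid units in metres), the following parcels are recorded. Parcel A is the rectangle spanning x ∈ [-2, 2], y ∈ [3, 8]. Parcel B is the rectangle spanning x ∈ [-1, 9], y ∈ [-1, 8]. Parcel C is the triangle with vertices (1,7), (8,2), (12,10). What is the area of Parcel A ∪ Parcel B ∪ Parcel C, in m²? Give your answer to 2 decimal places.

105.33

By inclusion–exclusion:
Individual areas: |Parcel A| = 20, |Parcel B| = 90, |Parcel C| = 38.
|Parcel A∩Parcel B|: x∈[-1,2], y∈[3,8] → 3·5 = 15.
|Parcel A∩Parcel C| = 0.4935.
|Parcel B∩Parcel C| = 27.6667.
|Parcel A∩Parcel B∩Parcel C| = 0.4935.
|Parcel A ∪ Parcel B ∪ Parcel C| = 148 − 43.1602 + 0.4935 = 105.33.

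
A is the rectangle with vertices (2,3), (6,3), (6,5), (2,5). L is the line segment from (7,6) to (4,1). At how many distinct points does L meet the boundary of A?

2

The segment meets the boundary at (5.2,3), (6,4.333).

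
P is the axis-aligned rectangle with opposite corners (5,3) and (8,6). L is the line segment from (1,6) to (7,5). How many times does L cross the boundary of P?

The segment meets the boundary at (5,5.333).

1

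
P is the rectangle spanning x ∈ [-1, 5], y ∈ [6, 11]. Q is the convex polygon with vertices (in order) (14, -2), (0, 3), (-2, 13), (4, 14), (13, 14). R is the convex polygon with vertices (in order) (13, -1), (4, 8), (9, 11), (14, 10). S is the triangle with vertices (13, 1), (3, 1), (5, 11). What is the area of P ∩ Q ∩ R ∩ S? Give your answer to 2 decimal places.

0.68

The intersection is the polygon with vertices (4.333,7.667), (4.455,8.273), (5,8.6), (5,7).
By the shoelace formula its area is 0.68.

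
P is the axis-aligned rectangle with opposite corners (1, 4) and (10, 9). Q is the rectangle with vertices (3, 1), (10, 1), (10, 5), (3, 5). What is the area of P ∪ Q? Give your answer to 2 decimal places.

66.00

By inclusion–exclusion:
Individual areas: |P| = 45, |Q| = 28.
|P∩Q|: x∈[3,10], y∈[4,5] → 7·1 = 7.
|P ∪ Q| = 73 − 7 = 66.00.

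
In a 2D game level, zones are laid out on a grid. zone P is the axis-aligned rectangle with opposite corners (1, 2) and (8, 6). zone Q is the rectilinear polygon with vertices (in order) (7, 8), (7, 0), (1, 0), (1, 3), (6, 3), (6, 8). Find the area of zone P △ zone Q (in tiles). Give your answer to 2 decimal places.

33.00

|zone P| = 28, |zone Q| = 23, |zone P∩zone Q| = 9.
|zone P △ zone Q| = |zone P| + |zone Q| − 2·|zone P∩zone Q| = 28 + 23 − 18 = 33.00.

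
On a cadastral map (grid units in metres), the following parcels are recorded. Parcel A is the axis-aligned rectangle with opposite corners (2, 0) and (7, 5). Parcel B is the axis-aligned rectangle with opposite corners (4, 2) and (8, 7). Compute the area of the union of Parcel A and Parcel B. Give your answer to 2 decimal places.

By inclusion–exclusion:
Individual areas: |Parcel A| = 25, |Parcel B| = 20.
|Parcel A∩Parcel B|: x∈[4,7], y∈[2,5] → 3·3 = 9.
|Parcel A ∪ Parcel B| = 45 − 9 = 36.00.

36.00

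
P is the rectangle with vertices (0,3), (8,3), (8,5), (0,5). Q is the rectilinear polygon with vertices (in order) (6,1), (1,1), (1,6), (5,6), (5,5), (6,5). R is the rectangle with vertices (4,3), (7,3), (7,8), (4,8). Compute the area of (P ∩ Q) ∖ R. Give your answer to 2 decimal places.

|P ∩ Q| = 10.
|(P ∩ Q) ∩ R| = 4.
|(P ∩ Q) ∖ R| = 10 − 4 = 6.00.

6.00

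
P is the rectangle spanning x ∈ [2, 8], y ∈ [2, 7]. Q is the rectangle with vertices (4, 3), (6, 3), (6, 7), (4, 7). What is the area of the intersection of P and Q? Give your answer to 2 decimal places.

|P∩Q|: x∈[4,6], y∈[3,7] → 2·4 = 8.

8.00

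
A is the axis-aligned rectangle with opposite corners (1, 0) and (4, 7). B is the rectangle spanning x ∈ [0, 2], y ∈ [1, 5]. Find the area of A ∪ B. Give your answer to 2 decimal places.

25.00

By inclusion–exclusion:
Individual areas: |A| = 21, |B| = 8.
|A∩B|: x∈[1,2], y∈[1,5] → 1·4 = 4.
|A ∪ B| = 29 − 4 = 25.00.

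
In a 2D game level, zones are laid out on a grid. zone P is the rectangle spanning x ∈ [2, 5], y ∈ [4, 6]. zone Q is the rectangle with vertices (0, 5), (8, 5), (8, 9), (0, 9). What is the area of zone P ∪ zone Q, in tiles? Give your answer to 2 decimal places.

By inclusion–exclusion:
Individual areas: |zone P| = 6, |zone Q| = 32.
|zone P∩zone Q|: x∈[2,5], y∈[5,6] → 3·1 = 3.
|zone P ∪ zone Q| = 38 − 3 = 35.00.

35.00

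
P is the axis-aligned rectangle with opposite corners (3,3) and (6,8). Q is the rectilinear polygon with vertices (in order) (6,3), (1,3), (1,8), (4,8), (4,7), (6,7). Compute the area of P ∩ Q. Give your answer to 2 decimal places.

13.00

The intersection is the polygon with vertices (6,3), (3,3), (3,8), (4,8), (4,7), (6,7).
By the shoelace formula its area is 13.00.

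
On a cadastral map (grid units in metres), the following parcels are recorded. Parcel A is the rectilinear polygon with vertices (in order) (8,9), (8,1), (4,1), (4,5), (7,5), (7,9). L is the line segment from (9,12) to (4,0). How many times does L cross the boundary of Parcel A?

4

The segment meets the boundary at (4.417,1), (6.083,5), (7,7.2), (7.75,9).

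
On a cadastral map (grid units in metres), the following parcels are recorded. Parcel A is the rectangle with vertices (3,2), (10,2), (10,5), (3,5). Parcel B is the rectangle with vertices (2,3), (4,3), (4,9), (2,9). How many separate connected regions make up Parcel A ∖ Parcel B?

Parcel A ∖ Parcel B is a single connected region.

1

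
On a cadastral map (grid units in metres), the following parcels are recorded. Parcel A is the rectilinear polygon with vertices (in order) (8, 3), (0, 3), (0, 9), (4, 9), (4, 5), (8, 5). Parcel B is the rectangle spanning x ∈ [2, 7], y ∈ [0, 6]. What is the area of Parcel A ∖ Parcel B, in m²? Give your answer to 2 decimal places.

|Parcel A| = 32, |Parcel A∩Parcel B| = 12.
|Parcel A ∖ Parcel B| = |Parcel A| − |Parcel A∩Parcel B| = 32 − 12 = 20.00.

20.00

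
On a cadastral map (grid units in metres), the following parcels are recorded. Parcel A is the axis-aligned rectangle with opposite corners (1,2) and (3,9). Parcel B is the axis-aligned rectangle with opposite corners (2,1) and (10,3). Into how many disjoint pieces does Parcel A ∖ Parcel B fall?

1

Parcel A ∖ Parcel B is a single connected region.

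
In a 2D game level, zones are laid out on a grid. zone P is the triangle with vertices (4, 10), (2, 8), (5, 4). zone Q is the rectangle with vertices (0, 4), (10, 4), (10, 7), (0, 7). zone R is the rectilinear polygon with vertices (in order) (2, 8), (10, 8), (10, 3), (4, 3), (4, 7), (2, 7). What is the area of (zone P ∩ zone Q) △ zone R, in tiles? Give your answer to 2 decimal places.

31.46

|zone P ∩ zone Q| = 2.625.
|(zone P ∩ zone Q) ∩ zone R| = 1.5833.
|(zone P ∩ zone Q) △ zone R| = 2.625 + 32 − 3.1667 = 31.46.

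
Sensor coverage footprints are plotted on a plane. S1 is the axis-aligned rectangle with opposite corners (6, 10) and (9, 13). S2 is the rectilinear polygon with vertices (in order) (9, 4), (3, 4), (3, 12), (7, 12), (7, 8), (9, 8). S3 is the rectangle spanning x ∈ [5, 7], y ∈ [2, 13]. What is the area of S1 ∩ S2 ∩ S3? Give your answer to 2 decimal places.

2.00

The intersection is the polygon with vertices (6,12), (7,12), (7,10), (6,10).
By the shoelace formula its area is 2.00.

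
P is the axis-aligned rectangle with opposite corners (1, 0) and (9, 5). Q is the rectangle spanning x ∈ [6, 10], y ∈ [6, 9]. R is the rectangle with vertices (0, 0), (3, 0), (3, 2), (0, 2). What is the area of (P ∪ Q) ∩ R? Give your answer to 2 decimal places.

The region (P ∪ Q) ∩ R is the polygon with vertices (1,2), (3,2), (3,0), (1,0).
By the shoelace formula its area is 4.00.

4.00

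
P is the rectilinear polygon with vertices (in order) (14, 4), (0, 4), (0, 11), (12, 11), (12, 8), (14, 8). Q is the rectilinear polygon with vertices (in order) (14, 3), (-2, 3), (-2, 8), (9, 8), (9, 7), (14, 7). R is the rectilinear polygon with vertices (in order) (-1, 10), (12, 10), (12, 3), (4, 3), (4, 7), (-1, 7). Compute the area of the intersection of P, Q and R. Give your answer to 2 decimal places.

33.00

The intersection is the polygon with vertices (0,8), (9,8), (9,7), (12,7), (12,4), (4,4), (4,7), (0,7).
By the shoelace formula its area is 33.00.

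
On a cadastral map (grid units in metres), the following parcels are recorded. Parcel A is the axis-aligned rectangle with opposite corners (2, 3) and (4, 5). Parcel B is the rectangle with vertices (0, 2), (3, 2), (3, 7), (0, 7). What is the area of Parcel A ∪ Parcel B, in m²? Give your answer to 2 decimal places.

17.00

By inclusion–exclusion:
Individual areas: |Parcel A| = 4, |Parcel B| = 15.
|Parcel A∩Parcel B|: x∈[2,3], y∈[3,5] → 1·2 = 2.
|Parcel A ∪ Parcel B| = 19 − 2 = 17.00.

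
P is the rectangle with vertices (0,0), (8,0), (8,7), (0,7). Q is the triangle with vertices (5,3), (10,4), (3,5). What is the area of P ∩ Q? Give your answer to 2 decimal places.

5.31

The intersection is the polygon with vertices (8,3.6), (5,3), (3,5), (8,4.286).
By the shoelace formula its area is 5.31.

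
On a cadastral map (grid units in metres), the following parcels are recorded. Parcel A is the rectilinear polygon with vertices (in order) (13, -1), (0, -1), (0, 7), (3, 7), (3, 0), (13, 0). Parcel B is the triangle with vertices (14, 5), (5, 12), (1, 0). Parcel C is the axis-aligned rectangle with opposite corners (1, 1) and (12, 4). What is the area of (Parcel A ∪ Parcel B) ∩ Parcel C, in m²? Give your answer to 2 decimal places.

19.50

The region (Parcel A ∪ Parcel B) ∩ Parcel C is the polygon with vertices (3.6,1), (1,1), (1,4), (11.4,4).
By the shoelace formula its area is 19.50.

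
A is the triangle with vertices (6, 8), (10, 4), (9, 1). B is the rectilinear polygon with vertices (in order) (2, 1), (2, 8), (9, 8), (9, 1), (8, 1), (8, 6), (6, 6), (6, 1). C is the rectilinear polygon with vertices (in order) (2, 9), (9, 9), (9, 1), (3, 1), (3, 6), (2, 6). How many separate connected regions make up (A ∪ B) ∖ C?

2

(A ∪ B) ∖ C splits into 2 disjoint pieces (area 2, area 5).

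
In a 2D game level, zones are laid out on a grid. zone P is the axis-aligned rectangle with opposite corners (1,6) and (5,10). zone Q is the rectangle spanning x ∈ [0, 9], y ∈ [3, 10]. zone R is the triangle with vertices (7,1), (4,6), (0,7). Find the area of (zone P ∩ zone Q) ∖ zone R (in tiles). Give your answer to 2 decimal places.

|zone P ∩ zone Q| = 16.
|(zone P ∩ zone Q) ∩ zone R| = 1.1131.
|(zone P ∩ zone Q) ∖ zone R| = 16 − 1.1131 = 14.89.

14.89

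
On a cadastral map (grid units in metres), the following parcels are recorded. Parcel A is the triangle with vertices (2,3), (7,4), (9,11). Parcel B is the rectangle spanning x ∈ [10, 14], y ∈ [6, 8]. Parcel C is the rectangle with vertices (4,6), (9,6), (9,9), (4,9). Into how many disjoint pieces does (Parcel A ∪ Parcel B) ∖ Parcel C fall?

3

(Parcel A ∪ Parcel B) ∖ Parcel C splits into 3 disjoint pieces (area 9.1339, area 1.1786, area 8).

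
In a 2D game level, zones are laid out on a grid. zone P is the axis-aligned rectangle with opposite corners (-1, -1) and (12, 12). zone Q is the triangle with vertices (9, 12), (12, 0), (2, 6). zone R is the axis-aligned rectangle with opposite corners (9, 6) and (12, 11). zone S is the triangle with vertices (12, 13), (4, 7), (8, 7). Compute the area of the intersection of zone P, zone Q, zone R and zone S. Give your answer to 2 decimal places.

The intersection is the polygon with vertices (9,10.75), (9.263,10.947), (9.636,9.454), (9,8.5).
By the shoelace formula its area is 0.95.

0.95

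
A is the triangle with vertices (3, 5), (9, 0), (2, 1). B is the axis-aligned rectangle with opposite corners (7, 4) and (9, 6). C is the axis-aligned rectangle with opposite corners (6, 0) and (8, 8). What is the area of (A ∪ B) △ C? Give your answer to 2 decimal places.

|A ∪ B| = 18.5.
|(A ∪ B) ∩ C| = 4.7619.
|(A ∪ B) △ C| = 18.5 + 16 − 9.5238 = 24.98.

24.98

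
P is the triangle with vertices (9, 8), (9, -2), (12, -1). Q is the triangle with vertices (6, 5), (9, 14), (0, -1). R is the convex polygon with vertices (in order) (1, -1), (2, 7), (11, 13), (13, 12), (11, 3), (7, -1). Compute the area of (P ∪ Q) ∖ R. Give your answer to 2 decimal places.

10.91

|P ∪ Q| = 33.
|(P ∪ Q) ∩ R| = 22.0882.
|(P ∪ Q) ∖ R| = 33 − 22.0882 = 10.91.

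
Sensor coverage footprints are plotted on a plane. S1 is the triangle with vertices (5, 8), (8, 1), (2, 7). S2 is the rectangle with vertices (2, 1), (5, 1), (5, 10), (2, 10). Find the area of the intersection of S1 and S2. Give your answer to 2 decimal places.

6.00

The intersection is the polygon with vertices (2,7), (5,8), (5,4).
By the shoelace formula its area is 6.00.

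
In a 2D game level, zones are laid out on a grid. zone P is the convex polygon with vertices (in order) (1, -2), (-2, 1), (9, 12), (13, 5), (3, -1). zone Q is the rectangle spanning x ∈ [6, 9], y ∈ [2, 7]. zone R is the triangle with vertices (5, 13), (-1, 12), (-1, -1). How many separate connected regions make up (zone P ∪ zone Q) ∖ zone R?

2

(zone P ∪ zone Q) ∖ zone R splits into 2 disjoint pieces (area 1, area 86.075).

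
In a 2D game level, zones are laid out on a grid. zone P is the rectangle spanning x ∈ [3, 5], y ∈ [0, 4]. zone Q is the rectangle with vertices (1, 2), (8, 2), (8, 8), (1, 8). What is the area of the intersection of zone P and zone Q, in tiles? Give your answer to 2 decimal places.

|zone P∩zone Q|: x∈[3,5], y∈[2,4] → 2·2 = 4.

4.00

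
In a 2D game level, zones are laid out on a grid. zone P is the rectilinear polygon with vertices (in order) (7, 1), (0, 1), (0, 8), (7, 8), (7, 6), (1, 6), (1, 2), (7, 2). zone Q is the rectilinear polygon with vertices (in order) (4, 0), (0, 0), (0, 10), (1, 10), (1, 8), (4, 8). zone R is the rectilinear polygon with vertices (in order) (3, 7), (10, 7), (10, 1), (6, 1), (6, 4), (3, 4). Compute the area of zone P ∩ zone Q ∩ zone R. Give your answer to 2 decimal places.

The intersection is the polygon with vertices (4,6), (3,6), (3,7), (4,7).
By the shoelace formula its area is 1.00.

1.00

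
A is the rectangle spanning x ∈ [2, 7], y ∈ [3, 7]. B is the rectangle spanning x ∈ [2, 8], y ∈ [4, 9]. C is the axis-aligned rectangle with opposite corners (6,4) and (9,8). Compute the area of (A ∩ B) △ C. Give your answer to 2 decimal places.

21.00

|A ∩ B| = 15.
|(A ∩ B) ∩ C| = 3.
|(A ∩ B) △ C| = 15 + 12 − 6 = 21.00.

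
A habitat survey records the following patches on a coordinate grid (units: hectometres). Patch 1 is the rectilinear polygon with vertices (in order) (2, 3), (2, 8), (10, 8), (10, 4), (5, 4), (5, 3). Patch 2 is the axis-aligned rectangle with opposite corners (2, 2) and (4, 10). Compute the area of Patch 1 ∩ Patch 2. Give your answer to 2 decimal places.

10.00

The intersection is the polygon with vertices (2,8), (4,8), (4,3), (2,3).
By the shoelace formula its area is 10.00.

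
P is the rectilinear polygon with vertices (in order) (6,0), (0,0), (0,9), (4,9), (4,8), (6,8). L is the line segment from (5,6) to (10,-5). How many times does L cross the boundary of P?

The segment meets the boundary at (6,3.8).

1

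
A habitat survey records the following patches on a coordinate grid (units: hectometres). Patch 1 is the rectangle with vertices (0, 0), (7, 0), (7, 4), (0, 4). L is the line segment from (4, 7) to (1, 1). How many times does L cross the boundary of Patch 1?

1

The segment meets the boundary at (2.5,4).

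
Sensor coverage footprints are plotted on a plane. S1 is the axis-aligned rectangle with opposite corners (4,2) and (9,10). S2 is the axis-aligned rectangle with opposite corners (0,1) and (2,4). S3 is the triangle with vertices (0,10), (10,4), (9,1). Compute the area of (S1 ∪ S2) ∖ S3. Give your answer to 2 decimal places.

|S1 ∪ S2| = 46.
|(S1 ∪ S2) ∩ S3| = 12.5.
|(S1 ∪ S2) ∖ S3| = 46 − 12.5 = 33.50.

33.50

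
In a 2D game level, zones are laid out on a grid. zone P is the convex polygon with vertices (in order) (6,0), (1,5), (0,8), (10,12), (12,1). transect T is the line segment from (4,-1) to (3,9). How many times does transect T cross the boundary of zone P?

1

The segment meets the boundary at (3.667,2.333).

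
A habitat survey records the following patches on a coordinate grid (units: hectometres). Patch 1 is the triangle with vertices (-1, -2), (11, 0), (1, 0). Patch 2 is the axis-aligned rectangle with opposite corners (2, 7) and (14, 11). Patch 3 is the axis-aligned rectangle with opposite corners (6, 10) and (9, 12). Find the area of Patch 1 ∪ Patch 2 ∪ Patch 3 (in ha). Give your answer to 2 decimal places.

By inclusion–exclusion:
Individual areas: |Patch 1| = 10, |Patch 2| = 48, |Patch 3| = 6.
|Patch 1∩Patch 2| = 0.
|Patch 1∩Patch 3| = 0.
|Patch 2∩Patch 3|: x∈[6,9], y∈[10,11] → 3·1 = 3.
|Patch 1∩Patch 2∩Patch 3| = 0.
|Patch 1 ∪ Patch 2 ∪ Patch 3| = 64 − 3 + 0 = 61.00.

61.00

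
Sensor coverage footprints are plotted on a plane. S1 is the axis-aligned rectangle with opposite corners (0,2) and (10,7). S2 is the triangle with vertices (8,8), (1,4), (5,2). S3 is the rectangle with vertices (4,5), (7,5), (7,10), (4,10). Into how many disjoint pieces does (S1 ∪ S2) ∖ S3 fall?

1

(S1 ∪ S2) ∖ S3 is a single connected region.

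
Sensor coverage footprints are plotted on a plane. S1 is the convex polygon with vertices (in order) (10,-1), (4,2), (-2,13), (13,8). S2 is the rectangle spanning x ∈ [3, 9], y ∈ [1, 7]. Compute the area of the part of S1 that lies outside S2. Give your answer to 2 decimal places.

65.92

|S1| = 99, |S1∩S2| = 33.0833.
|S1 ∖ S2| = |S1| − |S1∩S2| = 99 − 33.0833 = 65.92.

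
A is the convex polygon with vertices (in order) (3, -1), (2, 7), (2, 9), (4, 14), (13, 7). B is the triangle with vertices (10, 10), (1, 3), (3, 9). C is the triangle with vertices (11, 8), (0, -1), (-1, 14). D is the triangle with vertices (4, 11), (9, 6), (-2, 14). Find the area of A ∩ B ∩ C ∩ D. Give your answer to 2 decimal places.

1.51

The intersection is the polygon with vertices (5.625,9.375), (7.188,7.812), (6.859,7.557), (4.567,9.224).
By the shoelace formula its area is 1.51.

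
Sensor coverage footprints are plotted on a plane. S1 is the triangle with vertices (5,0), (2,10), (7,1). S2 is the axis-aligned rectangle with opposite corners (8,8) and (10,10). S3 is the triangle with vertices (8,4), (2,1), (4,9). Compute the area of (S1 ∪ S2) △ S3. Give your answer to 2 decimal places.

25.33

|S1 ∪ S2| = 15.5.
|(S1 ∪ S2) ∩ S3| = 5.5834.
|(S1 ∪ S2) △ S3| = 15.5 + 21 − 11.1669 = 25.33.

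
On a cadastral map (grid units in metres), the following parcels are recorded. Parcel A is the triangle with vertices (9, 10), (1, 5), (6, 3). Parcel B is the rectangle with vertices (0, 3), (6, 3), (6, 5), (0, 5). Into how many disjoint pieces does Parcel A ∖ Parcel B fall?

Parcel A ∖ Parcel B is a single connected region.

1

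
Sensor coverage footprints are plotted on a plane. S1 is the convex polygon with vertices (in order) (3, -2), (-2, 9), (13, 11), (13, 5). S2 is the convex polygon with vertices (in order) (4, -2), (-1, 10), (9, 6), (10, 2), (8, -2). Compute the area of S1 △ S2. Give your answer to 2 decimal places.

72.20

|S1| = 117.5, |S2| = 72, |S1∩S2| = 58.6512.
|S1 △ S2| = |S1| + |S2| − 2·|S1∩S2| = 117.5 + 72 − 117.3024 = 72.20.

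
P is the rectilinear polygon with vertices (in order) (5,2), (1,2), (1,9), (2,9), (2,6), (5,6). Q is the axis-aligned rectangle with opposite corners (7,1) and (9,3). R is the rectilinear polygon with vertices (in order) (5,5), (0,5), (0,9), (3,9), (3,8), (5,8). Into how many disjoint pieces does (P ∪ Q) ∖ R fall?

2

(P ∪ Q) ∖ R splits into 2 disjoint pieces (area 12, area 4).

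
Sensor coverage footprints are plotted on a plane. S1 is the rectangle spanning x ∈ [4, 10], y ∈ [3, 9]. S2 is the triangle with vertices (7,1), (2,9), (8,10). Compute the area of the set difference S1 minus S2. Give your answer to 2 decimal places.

17.12

|S1| = 36, |S1∩S2| = 18.8833.
|S1 ∖ S2| = |S1| − |S1∩S2| = 36 − 18.8833 = 17.12.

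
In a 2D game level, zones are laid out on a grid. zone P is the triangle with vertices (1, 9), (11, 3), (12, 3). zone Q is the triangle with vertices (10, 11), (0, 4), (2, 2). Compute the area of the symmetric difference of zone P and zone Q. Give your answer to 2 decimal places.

19.37

|zone P| = 3, |zone Q| = 17, |zone P∩zone Q| = 0.3134.
|zone P △ zone Q| = |zone P| + |zone Q| − 2·|zone P∩zone Q| = 3 + 17 − 0.6267 = 19.37.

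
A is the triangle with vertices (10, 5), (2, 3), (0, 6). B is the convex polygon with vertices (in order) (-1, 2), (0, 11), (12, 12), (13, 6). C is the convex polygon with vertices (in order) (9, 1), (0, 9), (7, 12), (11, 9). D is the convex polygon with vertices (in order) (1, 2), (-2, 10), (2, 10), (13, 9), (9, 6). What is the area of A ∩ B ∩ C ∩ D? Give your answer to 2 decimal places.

2.33

The intersection is the polygon with vertices (3.803,5.62), (7.5,5.25), (5.4,4.2).
By the shoelace formula its area is 2.33.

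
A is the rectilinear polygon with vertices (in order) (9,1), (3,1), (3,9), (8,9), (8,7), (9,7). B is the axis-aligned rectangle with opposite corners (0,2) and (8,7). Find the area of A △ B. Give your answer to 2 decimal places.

36.00

|A| = 46, |B| = 40, |A∩B| = 25.
|A △ B| = |A| + |B| − 2·|A∩B| = 46 + 40 − 50 = 36.00.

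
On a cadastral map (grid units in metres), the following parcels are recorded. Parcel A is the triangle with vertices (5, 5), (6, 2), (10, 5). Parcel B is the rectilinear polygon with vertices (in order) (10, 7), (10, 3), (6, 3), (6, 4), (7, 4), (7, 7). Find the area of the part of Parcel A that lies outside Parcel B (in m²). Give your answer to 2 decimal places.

|Parcel A| = 7.5, |Parcel A∩Parcel B| = 4.3333.
|Parcel A ∖ Parcel B| = |Parcel A| − |Parcel A∩Parcel B| = 7.5 − 4.3333 = 3.17.

3.17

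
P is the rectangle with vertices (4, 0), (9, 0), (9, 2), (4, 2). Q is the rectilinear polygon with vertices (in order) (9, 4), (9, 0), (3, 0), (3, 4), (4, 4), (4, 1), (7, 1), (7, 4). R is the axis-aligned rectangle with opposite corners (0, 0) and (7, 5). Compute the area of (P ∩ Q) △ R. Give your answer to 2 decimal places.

|P ∩ Q| = 7.
|(P ∩ Q) ∩ R| = 3.
|(P ∩ Q) △ R| = 7 + 35 − 6 = 36.00.

36.00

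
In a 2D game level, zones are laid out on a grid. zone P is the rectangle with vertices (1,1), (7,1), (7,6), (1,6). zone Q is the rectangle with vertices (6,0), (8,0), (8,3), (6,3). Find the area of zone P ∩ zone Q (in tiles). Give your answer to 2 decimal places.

2.00

|zone P∩zone Q|: x∈[6,7], y∈[1,3] → 1·2 = 2.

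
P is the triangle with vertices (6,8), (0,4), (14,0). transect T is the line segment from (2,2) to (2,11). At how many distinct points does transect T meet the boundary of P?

2

The segment meets the boundary at (2,5.333), (2,3.429).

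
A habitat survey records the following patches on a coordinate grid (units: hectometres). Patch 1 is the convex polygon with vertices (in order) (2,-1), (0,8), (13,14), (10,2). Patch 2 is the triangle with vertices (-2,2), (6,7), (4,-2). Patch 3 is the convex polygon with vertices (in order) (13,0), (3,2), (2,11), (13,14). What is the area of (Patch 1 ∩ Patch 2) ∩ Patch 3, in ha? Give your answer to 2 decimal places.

The region (Patch 1 ∩ Patch 2) ∩ Patch 3 is the polygon with vertices (6,7), (4.809,1.638), (3,2), (2.675,4.922).
By the shoelace formula its area is 10.26.

10.26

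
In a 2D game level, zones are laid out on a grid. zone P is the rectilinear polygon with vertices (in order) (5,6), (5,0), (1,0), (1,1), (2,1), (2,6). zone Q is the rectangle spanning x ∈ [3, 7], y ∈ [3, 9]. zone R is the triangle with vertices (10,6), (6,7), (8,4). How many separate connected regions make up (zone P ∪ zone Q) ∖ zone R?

(zone P ∪ zone Q) ∖ zone R is a single connected region.

1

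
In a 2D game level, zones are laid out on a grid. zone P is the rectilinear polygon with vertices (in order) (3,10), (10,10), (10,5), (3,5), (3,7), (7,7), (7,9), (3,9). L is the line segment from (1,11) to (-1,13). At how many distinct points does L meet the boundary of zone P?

The segment lies entirely outside zone P and never meets its boundary.

0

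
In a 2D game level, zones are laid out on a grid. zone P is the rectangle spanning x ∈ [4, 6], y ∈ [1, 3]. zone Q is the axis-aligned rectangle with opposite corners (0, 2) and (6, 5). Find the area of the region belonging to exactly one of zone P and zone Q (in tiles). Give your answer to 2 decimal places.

|zone P∩zone Q|: x∈[4,6], y∈[2,3] → 2·1 = 2.
|zone P △ zone Q| = |zone P| + |zone Q| − 2·|zone P∩zone Q| = 4 + 18 − 4 = 18.00.

18.00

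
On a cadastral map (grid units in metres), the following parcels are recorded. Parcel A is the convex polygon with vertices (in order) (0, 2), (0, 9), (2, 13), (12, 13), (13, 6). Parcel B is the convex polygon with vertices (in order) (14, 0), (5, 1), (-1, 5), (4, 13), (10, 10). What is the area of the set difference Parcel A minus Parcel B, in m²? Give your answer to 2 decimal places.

|Parcel A| = 109.5, |Parcel A∩Parcel B| = 74.3376.
|Parcel A ∖ Parcel B| = |Parcel A| − |Parcel A∩Parcel B| = 109.5 − 74.3376 = 35.16.

35.16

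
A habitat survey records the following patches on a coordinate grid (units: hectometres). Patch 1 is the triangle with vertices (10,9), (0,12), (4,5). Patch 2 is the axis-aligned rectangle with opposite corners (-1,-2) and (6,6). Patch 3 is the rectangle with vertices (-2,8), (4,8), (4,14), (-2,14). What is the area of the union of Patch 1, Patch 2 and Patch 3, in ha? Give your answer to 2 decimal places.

By inclusion–exclusion:
Individual areas: |Patch 1| = 29, |Patch 2| = 56, |Patch 3| = 36.
|Patch 1∩Patch 2| = 1.0357.
|Patch 1∩Patch 3| = 9.0286.
|Patch 2∩Patch 3| = 0 (no overlap).
|Patch 1∩Patch 2∩Patch 3| = 0.
|Patch 1 ∪ Patch 2 ∪ Patch 3| = 121 − 10.0643 + 0 = 110.94.

110.94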